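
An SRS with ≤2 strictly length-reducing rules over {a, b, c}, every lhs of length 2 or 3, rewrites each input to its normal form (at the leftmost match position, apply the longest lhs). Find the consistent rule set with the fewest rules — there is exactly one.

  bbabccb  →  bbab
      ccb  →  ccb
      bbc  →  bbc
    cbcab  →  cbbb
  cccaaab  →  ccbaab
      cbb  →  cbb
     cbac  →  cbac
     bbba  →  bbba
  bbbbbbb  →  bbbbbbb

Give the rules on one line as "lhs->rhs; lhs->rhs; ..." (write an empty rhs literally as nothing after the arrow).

  | bbabccb => bbab
  | ccb
  | bbc
  | cbcab => cbbb

bcc->; ca->b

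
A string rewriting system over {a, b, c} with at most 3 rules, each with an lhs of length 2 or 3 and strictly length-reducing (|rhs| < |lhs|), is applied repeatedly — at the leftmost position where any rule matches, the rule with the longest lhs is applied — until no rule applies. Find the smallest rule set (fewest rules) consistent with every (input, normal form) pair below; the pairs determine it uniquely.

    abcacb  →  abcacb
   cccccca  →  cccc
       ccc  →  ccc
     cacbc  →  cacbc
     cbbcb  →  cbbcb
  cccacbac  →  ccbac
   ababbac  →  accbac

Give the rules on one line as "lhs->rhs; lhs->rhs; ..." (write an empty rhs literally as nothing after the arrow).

  | abcacb
  | cccccca => cccc
  | ccc
  | cacbc

bab->cc; cca->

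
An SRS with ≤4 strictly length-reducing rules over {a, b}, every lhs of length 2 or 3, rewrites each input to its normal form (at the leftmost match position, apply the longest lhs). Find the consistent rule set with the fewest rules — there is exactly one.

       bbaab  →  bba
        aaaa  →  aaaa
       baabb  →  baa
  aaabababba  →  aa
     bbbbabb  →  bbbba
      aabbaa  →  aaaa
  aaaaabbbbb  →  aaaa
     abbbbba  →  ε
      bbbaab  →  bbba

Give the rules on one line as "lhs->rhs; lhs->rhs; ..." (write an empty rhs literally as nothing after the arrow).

ab->; aba->; abb->a

  | bbaab => bba
  | aaaa
  | baabb => baa
  | aaabababba => aababba => abba => aa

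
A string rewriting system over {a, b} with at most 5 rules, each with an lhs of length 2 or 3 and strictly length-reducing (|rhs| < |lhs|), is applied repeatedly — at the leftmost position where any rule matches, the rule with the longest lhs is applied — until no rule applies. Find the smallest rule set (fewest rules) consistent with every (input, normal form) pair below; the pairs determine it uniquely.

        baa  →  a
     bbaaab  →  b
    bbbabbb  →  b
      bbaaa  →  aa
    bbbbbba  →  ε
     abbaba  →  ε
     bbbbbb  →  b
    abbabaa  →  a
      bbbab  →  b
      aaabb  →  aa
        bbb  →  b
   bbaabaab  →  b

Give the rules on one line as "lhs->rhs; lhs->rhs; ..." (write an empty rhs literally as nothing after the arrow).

ab->b; abb->; ba->; bb->b

  | baa => a
  | bbaaab => baaab => aab => ab => b
  | bbbabbb => bbabbb => babbb => bbb => bb => b
  | bbaaa => baaa => aa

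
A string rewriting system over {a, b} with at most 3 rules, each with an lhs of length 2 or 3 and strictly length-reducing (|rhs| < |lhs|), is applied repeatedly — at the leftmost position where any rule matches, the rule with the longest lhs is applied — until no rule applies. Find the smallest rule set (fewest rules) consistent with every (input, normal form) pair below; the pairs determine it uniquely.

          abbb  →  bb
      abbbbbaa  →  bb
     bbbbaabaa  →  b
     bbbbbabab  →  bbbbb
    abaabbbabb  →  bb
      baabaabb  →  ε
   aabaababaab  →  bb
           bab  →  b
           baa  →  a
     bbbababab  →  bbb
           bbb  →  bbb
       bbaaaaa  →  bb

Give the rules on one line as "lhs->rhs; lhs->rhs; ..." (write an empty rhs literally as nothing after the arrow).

  | abbb => bb
  | abbbbbaa => bbbbaa => bbba => bb
  | bbbbaabaa => bbbabaa => bbbaa => bba => b
  | bbbbbabab => bbbbbab => bbbbb

aaa->bb; ab->; ba->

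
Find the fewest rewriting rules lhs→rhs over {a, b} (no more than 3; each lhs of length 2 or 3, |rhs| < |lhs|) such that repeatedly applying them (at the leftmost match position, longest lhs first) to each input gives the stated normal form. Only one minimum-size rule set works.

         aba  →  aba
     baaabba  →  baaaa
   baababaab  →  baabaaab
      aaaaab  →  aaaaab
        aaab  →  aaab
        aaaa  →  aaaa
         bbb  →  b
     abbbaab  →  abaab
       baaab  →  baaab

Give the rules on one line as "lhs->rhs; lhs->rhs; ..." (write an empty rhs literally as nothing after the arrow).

  | aba
  | baaabba => baaaa
  | baababaab => baabaaab
  | aaaaab

bab->ba; bb->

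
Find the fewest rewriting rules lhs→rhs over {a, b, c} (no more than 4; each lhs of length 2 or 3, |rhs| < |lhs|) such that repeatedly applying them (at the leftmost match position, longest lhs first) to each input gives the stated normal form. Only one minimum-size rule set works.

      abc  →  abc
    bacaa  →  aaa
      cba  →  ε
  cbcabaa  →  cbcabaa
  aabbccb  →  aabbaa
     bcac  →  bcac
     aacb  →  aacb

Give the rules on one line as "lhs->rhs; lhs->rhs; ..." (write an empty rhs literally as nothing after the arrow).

  | abc
  | bacaa => aaa
  | cba => ε
  | cbcabaa

bac->a; cba->; ccb->aa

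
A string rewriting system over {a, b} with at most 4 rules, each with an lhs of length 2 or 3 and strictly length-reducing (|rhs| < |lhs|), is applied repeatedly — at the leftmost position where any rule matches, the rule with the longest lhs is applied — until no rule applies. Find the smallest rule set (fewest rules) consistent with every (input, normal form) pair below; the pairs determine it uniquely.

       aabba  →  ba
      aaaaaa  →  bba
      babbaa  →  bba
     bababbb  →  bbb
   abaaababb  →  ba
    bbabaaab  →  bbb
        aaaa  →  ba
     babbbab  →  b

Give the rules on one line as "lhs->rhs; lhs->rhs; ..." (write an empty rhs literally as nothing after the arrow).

  | aabba => ba
  | aaaaaa => baaaa => bbaa => bba
  | babbaa => babaa => baaa => bba
  | bababbb => baabbb => bbb

aa->a; aaa->ba; aab->; ab->a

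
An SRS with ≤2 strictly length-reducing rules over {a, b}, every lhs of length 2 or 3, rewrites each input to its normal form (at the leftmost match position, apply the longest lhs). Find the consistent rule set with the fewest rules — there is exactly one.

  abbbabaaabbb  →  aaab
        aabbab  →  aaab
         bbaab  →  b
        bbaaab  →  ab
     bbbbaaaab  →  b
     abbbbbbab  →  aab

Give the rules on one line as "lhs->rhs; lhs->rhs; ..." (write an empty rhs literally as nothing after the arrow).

abb->a; ba->

  | abbbabaaabbb => ababaaabbb => abaaabbb => aaabbb => aaab
  | aabbab => aaab
  | bbaab => bab => b
  | bbaaab => baab => ab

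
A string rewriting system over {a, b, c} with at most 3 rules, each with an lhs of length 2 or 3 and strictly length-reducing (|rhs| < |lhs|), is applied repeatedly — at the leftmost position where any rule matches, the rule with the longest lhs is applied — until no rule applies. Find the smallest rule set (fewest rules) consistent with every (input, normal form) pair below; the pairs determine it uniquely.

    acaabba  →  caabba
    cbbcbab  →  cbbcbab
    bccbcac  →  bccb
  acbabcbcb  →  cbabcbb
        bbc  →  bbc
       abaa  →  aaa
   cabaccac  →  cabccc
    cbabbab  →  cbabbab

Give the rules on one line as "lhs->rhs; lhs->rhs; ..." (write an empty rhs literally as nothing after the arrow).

ac->c; baa->aa; cbc->cb

  | acaabba => caabba
  | cbbcbab
  | bccbcac => bccbac => bccbc => bccb
  | acbabcbcb => cbabcbcb => cbabcbb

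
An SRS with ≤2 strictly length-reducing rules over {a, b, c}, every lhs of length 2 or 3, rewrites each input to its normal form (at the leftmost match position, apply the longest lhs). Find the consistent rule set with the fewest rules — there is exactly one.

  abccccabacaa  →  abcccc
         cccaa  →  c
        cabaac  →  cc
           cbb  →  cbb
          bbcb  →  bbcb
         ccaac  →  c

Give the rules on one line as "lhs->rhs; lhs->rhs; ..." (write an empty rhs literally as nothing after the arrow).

baa->c; ca->

  | abccccabacaa => abcccbacaa => abcccbaa => abcccc
  | cccaa => cca => c
  | cabaac => baac => cc
  | cbb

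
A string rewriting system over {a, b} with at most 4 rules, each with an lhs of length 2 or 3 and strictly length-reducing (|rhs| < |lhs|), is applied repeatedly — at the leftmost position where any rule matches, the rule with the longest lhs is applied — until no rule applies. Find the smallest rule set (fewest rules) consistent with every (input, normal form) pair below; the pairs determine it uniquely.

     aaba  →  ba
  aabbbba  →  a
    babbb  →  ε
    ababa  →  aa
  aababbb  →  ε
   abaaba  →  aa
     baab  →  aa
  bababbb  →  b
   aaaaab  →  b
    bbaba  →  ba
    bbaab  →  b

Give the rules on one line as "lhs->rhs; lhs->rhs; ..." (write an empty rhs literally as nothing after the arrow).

  | aaba => aba => ba
  | aabbbba => abbbba => bbbba => bba => a
  | babbb => aabb => abb => bb => ε
  | ababa => baba => aaa => aa

aaa->aa; ab->b; bab->aa; bb->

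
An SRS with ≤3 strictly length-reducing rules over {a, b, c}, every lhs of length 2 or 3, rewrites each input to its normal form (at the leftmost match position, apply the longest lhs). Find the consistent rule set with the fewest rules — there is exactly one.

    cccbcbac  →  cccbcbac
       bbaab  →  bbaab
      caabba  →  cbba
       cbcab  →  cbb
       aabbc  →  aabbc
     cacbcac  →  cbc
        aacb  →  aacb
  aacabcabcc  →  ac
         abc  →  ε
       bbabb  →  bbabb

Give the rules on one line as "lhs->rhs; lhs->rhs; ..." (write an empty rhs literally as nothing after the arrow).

abc->; ca->; caa->c

  | cccbcbac
  | bbaab
  | caabba => cbba
  | cbcab => cbb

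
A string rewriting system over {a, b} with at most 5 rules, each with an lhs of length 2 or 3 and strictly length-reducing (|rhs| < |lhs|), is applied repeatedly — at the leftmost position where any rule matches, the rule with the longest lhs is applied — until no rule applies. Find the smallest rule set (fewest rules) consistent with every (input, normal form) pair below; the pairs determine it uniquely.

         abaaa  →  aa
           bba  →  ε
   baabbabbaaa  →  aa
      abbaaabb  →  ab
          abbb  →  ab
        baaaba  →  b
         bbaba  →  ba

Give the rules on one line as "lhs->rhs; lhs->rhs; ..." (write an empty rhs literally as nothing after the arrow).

aab->b; aba->; bb->b; bba->

  | abaaa => aa
  | bba => ε
  | baabbabbaaa => bbbabbaaa => bbabbaaa => bbaaa => aa
  | abbaaabb => aaabb => abb => ab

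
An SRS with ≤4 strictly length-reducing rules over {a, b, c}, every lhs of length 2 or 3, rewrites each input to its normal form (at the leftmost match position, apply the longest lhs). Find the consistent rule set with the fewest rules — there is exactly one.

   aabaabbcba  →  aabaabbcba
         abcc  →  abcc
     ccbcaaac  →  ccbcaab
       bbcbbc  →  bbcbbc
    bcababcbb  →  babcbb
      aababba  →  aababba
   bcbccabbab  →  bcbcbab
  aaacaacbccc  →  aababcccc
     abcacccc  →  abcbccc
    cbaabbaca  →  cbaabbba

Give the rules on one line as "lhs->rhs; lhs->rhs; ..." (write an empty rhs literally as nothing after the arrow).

ac->b; acb->bc; cab->

  | aabaabbcba
  | abcc
  | ccbcaaac => ccbcaab
  | bbcbbc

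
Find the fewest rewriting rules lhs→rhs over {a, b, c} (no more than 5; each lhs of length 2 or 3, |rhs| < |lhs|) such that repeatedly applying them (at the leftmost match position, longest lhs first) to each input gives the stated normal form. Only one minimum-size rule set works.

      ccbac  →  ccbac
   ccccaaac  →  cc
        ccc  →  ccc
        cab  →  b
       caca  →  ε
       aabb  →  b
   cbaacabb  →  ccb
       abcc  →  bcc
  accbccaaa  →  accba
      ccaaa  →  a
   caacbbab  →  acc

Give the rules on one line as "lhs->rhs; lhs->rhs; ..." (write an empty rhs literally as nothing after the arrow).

  | ccbac
  | ccccaaac => cccaac => ccac => cc
  | ccc
  | cab => b

ab->b; bab->c; bb->b; ca->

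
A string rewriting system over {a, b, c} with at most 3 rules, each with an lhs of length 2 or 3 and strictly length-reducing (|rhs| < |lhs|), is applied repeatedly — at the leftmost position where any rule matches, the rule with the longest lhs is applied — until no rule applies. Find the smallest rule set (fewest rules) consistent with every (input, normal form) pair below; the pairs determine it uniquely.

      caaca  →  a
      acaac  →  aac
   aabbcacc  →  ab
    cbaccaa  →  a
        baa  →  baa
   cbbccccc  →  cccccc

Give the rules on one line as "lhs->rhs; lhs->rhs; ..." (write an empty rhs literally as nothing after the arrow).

  | caaca => aca => a
  | acaac => aac
  | aabbcacc => aacacc => aacc => ab
  | cbaccaa => cbbaa => caa => a

acc->b; bb->; ca->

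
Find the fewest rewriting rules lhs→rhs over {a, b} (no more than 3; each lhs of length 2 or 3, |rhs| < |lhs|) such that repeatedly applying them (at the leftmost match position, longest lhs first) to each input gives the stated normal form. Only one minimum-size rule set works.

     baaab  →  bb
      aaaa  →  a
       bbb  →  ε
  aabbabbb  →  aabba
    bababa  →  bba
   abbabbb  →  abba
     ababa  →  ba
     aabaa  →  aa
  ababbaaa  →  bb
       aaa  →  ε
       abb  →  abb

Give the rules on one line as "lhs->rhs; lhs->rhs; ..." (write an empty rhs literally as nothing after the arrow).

  | baaab => bb
  | aaaa => a
  | bbb => ε
  | aabbabbb => aabba

aaa->; aba->; bbb->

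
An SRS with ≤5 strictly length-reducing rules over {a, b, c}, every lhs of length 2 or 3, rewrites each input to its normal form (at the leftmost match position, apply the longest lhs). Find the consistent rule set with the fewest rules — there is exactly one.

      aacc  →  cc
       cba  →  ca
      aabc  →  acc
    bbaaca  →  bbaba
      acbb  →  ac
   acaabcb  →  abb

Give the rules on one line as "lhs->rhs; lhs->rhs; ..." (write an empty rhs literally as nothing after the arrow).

  | aacc => abc => cc
  | cba => ca
  | aabc => acc
  | bbaaca => bbaba

aac->ab; abc->cc; cac->a; cb->c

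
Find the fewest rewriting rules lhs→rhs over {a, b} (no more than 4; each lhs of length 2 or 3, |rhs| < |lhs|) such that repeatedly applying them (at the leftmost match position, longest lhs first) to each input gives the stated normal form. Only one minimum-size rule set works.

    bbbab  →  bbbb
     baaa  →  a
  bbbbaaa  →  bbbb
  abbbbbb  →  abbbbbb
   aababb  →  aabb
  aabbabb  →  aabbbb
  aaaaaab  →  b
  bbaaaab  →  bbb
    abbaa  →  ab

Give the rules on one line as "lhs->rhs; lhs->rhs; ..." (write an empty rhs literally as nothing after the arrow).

  | bbbab => bbbb
  | baaa => aba => a
  | bbbbaaa => bbbaba => bbbba => bbbb
  | abbbbbb

aaa->; aba->a; ba->b; baa->ab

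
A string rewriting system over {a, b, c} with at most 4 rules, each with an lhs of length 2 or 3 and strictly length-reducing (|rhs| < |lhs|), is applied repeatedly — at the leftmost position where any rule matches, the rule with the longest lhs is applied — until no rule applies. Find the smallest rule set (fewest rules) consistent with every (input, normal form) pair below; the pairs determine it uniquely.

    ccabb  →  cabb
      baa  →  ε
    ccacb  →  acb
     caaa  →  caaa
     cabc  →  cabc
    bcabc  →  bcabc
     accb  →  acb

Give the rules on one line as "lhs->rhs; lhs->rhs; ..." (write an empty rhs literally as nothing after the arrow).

baa->; cac->ac; cc->c

  | ccabb => cabb
  | baa => ε
  | ccacb => cacb => acb
  | caaa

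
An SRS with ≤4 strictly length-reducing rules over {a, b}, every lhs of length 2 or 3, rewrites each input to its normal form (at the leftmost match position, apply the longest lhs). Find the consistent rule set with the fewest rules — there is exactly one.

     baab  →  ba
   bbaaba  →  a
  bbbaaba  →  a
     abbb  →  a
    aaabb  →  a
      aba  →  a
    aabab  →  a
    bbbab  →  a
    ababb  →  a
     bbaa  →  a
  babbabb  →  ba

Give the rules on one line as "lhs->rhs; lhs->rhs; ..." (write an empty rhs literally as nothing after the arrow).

aa->a; ab->a; bb->a

  | baab => bab => ba
  | bbaaba => aaaba => aaba => aba => aa => a
  | bbbaaba => abaaba => aaaba => aaba => aba => aa => a
  | abbb => abb => ab => a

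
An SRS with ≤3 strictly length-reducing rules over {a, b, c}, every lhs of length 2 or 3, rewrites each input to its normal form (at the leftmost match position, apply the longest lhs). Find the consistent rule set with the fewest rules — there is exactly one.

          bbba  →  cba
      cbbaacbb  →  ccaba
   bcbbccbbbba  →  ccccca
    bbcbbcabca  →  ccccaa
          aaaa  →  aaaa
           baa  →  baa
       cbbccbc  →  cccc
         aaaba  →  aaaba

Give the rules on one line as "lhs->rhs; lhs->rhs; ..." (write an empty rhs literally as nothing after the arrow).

acc->ba; bb->c; bc->

  | bbba => cba
  | cbbaacbb => ccaacbb => ccaacc => ccaba
  | bcbbccbbbba => bbccbbbba => cccbbbba => ccccbba => ccccca
  | bbcbbcabca => ccbbcabca => ccccabca => ccccaa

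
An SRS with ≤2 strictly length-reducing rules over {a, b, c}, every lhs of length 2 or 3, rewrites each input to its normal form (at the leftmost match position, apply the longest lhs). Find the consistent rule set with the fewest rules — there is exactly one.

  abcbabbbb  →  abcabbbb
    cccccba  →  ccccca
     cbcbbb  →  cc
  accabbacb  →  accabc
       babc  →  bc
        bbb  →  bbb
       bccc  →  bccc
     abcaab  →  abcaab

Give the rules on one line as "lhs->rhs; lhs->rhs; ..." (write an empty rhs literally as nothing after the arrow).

  | abcbabbbb => abcabbbb
  | cccccba => ccccca
  | cbcbbb => ccbbb => ccbb => ccb => cc
  | accabbacb => accabcb => accabc

ba->; cb->c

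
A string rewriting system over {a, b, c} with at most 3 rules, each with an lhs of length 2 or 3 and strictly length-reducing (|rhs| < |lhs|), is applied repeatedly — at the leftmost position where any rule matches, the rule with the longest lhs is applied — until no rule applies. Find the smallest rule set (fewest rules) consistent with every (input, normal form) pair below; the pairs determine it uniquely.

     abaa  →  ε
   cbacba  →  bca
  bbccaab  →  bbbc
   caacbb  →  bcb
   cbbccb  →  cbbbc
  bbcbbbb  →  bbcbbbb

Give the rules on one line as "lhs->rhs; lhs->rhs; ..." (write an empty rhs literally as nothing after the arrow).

aa->; ba->; ccb->bc

  | abaa => aa => ε
  | cbacba => ccba => bca
  | bbccaab => bbccb => bbbc
  | caacbb => ccbb => bcb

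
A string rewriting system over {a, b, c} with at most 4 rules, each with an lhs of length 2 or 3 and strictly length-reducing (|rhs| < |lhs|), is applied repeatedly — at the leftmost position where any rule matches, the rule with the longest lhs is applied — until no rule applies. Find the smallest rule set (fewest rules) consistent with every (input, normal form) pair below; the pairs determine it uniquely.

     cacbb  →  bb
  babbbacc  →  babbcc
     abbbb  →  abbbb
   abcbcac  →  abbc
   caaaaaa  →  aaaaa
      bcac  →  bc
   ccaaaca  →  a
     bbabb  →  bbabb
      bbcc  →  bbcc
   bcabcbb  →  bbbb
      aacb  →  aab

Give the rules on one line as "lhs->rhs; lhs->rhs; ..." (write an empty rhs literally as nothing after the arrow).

  | cacbb => cbb => bb
  | babbbacc => babbcc
  | abbbb
  | abcbcac => abbcac => abbc

bac->c; ca->; cb->b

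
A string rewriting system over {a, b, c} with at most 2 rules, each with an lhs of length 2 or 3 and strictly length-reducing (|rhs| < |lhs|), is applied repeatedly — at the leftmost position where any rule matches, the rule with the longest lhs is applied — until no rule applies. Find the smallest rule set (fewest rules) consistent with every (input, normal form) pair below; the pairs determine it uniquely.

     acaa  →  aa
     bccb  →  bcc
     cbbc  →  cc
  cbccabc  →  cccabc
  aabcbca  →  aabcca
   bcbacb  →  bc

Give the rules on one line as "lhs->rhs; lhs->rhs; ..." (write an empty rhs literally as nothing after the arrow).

  | acaa => aa
  | bccb => bcc
  | cbbc => cbc => cc
  | cbccabc => cccabc

ac->; cb->c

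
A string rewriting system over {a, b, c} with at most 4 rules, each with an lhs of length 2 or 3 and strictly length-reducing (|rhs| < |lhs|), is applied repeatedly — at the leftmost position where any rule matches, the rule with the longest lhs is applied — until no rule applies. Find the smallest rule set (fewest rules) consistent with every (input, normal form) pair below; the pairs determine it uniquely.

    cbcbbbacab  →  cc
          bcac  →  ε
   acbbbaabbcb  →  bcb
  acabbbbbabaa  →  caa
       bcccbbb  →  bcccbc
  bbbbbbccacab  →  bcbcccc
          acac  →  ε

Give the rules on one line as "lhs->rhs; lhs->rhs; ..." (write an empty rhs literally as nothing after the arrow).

  | cbcbbbacab => cbcbcacab => cbcacab => cacab => cab => cc
  | bcac => ac => ε
  | acbbbaabbcb => bbbaabbcb => bcaabbcb => aabbcb => acbcb => bcb
  | acabbbbbabaa => abbbbbabaa => cbbbbabaa => cbcbabaa => cbcbcaa => cbcaa => caa

ab->c; ac->; bbb->bc; bca->a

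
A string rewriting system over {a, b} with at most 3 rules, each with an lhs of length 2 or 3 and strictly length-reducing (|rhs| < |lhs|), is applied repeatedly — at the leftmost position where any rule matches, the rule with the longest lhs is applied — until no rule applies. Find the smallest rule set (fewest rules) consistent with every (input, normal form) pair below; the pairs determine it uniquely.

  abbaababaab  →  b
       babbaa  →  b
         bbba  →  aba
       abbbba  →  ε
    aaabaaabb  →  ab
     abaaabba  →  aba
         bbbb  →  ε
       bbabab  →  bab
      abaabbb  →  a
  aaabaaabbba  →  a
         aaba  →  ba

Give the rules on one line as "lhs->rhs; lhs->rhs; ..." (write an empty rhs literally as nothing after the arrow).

aa->; bb->a

  | abbaababaab => aaaababaab => aababaab => babaab => babb => baa => b
  | babbaa => baaaa => baa => b
  | bbba => aba
  | abbbba => aabba => bba => aa => ε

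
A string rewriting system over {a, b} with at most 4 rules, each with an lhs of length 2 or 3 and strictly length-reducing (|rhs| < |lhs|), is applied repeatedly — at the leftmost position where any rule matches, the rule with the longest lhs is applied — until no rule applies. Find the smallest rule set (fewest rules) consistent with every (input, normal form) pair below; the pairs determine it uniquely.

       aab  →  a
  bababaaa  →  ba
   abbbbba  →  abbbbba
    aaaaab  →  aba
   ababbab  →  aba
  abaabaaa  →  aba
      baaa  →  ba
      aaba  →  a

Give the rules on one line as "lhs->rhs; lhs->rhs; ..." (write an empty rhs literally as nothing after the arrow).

aa->a; aaa->ab; aab->a; bab->ba

  | aab => a
  | bababaaa => baabaaa => baaaa => baba => baa => ba
  | abbbbba
  | aaaaab => abaab => aba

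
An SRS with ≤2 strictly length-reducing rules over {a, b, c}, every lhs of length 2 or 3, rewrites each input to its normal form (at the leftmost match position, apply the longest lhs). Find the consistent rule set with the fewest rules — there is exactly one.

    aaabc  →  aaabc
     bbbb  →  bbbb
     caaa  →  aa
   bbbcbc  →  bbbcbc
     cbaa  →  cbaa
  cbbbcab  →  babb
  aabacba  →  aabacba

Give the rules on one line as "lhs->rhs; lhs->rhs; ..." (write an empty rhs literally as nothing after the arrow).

ca->; cbb->ba

  | aaabc
  | bbbb
  | caaa => aa
  | bbbcbc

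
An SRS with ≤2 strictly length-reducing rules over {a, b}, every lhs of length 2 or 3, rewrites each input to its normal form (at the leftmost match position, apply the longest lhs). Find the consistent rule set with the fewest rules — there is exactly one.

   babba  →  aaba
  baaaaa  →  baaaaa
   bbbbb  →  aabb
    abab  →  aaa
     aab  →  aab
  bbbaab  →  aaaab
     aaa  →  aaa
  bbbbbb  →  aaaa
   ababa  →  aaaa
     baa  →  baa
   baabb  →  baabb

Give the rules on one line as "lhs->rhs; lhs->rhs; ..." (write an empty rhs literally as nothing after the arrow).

  | babba => aaba
  | baaaaa
  | bbbbb => aabb
  | abab => aaa

bab->aa; bbb->aa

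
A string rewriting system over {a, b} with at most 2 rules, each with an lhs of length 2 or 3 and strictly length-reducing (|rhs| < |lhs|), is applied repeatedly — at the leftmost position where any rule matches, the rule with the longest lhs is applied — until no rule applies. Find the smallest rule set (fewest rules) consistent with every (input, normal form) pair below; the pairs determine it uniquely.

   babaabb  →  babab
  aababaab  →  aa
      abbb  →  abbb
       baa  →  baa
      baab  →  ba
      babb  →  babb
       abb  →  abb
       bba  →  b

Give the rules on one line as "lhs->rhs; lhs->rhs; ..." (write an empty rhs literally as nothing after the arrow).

  | babaabb => babab
  | aababaab => aabaab => aaab => aa
  | abbb
  | baa

aab->a; bba->b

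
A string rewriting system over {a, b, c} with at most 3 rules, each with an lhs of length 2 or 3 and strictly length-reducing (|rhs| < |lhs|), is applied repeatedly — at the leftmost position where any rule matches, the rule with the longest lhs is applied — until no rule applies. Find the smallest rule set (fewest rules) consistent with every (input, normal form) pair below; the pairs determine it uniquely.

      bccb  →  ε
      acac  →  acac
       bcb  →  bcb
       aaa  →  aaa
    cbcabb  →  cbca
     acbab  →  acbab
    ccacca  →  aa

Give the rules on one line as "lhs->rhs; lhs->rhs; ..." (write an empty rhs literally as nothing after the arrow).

  | bccb => bb => ε
  | acac
  | bcb
  | aaa

bb->; cc->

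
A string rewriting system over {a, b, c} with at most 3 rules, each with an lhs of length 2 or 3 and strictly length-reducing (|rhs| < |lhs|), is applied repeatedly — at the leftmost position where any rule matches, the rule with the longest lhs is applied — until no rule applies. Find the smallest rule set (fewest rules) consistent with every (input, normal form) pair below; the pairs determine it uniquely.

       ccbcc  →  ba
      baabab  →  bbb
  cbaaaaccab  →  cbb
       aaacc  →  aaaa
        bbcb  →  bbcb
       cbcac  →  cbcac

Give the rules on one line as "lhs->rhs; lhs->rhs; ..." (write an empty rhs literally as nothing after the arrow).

  | ccbcc => abcc => bcc => ba
  | baabab => babab => bbab => bbb
  | cbaaaaccab => cbaaaaaab => cbaaaaab => cbaaaab => cbaaab => cbaab => cbab => cbb
  | aaacc => aaaa

ab->b; cc->a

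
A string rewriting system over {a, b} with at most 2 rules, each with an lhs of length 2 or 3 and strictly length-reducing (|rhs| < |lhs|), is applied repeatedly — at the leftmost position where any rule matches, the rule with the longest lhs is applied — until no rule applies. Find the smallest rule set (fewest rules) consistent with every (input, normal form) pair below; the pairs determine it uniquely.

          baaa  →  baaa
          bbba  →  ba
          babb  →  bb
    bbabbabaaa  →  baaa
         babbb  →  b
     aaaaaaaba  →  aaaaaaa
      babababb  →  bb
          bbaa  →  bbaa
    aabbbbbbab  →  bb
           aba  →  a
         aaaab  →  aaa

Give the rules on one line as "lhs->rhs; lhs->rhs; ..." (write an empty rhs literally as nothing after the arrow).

  | baaa
  | bbba => ba
  | babb => bb
  | bbabbabaaa => bbbabaaa => babaaa => baaa

ab->; bbb->b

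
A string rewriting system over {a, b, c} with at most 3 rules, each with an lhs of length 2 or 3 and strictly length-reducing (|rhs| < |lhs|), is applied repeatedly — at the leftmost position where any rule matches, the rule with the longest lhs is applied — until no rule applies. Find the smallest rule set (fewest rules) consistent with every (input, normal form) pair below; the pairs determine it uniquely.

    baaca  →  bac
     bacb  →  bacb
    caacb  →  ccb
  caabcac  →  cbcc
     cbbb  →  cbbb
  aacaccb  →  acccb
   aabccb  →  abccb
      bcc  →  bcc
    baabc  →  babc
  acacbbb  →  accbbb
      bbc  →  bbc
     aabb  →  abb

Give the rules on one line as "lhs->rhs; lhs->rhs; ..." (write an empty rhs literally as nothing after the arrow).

  | baaca => baca => bac
  | bacb
  | caacb => cacb => ccb
  | caabcac => cabcac => cbcac => cbcc

aa->a; ca->c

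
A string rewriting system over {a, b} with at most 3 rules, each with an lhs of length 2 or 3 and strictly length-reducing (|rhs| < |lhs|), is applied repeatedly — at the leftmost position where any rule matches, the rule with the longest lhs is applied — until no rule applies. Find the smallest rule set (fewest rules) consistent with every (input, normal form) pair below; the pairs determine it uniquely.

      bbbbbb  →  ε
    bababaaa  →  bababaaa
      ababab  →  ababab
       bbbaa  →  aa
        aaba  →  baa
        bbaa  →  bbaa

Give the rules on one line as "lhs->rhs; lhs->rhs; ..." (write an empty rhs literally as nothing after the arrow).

  | bbbbbb => bbb => ε
  | bababaaa
  | ababab
  | bbbaa => aa

aab->ba; bbb->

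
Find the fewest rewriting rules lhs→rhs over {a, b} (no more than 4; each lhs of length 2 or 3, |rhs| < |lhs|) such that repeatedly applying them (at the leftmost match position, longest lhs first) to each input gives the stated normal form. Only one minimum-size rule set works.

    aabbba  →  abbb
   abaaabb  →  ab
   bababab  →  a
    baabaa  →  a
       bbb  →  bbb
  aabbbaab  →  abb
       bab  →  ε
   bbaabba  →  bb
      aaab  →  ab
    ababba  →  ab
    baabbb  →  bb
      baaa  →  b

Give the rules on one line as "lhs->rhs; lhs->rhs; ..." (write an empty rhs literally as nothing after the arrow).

aa->a; ba->b; bab->

  | aabbba => abbba => abbb
  | abaaabb => abaabb => ababb => ab
  | bababab => abab => a
  | baabaa => babaa => aa => a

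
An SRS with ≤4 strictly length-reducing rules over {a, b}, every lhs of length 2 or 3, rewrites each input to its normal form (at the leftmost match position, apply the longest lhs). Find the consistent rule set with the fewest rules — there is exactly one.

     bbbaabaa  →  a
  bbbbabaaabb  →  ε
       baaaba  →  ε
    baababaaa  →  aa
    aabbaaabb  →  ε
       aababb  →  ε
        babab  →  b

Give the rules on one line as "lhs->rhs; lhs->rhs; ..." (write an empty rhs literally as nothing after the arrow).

  | bbbaabaa => baabaa => abaa => baa => a
  | bbbbabaaabb => bbabaaabb => abaaabb => baaabb => aabb => abb => bb => ε
  | baaaba => aaba => aba => ba => ε
  | baababaaa => ababaaa => babaaa => baaa => aa

ab->b; ba->; bb->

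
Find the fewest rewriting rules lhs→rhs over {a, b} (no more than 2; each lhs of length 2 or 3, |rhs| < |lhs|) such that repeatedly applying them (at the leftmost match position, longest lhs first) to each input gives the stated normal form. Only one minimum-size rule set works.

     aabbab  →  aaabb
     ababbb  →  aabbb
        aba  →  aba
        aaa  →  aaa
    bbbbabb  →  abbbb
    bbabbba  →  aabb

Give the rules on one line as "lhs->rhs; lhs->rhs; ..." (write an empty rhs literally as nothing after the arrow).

bab->ab; bba->ab

  | aabbab => aaabb
  | ababbb => aabbb
  | aba
  | aaa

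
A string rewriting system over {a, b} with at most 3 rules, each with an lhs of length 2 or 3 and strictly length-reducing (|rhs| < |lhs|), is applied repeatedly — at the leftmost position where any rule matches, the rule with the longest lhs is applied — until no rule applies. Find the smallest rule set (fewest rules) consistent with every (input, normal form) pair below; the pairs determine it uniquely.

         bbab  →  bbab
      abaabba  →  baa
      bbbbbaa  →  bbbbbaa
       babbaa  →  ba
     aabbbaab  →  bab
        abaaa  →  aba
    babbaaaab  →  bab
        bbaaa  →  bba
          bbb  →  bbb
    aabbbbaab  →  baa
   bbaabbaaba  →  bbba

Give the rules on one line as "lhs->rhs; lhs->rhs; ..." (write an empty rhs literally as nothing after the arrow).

  | bbab
  | abaabba => abbaba => aaba => baa
  | bbbbbaa
  | babbaa => baaa => ba

aaa->a; aab->ba; abb->a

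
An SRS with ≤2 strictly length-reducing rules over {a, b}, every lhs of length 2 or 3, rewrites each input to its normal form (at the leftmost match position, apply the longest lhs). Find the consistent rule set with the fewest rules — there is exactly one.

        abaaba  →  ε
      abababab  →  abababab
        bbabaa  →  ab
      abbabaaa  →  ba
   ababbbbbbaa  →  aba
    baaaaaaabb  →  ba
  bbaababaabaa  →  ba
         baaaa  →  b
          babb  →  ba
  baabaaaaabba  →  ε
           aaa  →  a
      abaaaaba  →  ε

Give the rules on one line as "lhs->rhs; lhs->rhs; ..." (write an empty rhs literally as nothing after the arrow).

  | abaaba => abba => aa => ε
  | abababab
  | bbabaa => abaa => ab
  | abbabaaa => aabaaa => baaa => ba

aa->; bb->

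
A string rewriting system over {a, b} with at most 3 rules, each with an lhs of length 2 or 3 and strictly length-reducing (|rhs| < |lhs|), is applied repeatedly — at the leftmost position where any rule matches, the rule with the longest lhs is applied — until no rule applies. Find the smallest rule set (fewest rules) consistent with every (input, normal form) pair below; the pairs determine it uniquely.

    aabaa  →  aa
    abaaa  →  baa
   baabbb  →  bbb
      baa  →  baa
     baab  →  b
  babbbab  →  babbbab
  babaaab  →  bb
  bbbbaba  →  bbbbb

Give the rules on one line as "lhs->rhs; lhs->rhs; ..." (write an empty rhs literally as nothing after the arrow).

  | aabaa => aa
  | abaaa => baa
  | baabbb => bbb
  | baa

aab->; aba->b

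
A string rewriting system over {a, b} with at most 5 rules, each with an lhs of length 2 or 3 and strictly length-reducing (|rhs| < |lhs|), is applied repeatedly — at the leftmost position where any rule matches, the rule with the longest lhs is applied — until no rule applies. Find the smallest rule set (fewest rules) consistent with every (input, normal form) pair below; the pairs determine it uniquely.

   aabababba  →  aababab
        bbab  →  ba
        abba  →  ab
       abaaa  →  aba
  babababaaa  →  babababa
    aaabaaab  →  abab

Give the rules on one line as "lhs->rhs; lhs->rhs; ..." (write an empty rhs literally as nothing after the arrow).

aaa->a; bb->b; bba->bb; bbb->ba

  | aabababba => aabababb => aababab
  | bbab => bbb => ba
  | abba => abb => ab
  | abaaa => aba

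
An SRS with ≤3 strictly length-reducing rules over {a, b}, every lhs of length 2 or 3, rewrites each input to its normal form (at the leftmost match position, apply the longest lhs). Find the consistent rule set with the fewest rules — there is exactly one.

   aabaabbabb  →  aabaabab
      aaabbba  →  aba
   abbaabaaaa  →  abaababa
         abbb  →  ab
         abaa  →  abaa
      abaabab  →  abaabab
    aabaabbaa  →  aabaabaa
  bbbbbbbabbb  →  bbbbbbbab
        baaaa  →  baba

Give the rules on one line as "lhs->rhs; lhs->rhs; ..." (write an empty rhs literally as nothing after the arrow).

  | aabaabbabb => aabaababb => aabaabab
  | aaabbba => abbbba => abbba => abba => aba
  | abbaabaaaa => abaabaaaa => abaababa
  | abbb => abb => ab

aaa->ab; abb->ab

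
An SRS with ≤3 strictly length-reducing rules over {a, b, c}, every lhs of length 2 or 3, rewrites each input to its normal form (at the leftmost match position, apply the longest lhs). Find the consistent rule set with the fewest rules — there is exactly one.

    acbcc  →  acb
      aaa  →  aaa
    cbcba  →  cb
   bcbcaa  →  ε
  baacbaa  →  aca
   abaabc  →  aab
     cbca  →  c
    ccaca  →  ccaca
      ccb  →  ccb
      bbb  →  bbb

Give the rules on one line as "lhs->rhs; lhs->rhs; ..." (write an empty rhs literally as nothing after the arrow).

ba->; bc->b

  | acbcc => acbc => acb
  | aaa
  | cbcba => cbba => cb
  | bcbcaa => bbcaa => bbaa => ba => ε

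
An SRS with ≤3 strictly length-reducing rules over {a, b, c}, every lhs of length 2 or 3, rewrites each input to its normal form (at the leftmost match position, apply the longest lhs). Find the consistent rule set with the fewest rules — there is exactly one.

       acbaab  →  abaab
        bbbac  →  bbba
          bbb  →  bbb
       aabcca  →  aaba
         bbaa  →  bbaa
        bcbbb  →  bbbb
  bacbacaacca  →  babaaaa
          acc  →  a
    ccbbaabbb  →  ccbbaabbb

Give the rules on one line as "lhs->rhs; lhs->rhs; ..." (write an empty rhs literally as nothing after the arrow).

ac->a; bc->b

  | acbaab => abaab
  | bbbac => bbba
  | bbb
  | aabcca => aabca => aaba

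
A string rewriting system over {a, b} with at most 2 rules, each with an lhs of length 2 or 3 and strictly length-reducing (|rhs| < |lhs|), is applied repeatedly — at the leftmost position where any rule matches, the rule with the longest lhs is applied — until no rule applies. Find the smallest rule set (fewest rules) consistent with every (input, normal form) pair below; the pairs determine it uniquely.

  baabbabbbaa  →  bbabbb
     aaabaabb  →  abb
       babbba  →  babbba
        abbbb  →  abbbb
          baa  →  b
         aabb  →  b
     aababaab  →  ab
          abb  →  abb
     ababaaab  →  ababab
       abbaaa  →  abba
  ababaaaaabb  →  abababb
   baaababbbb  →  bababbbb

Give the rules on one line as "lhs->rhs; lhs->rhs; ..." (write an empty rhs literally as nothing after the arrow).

aa->; aab->

  | baabbabbbaa => bbabbbaa => bbabbb
  | aaabaabb => abaabb => abb
  | babbba
  | abbbb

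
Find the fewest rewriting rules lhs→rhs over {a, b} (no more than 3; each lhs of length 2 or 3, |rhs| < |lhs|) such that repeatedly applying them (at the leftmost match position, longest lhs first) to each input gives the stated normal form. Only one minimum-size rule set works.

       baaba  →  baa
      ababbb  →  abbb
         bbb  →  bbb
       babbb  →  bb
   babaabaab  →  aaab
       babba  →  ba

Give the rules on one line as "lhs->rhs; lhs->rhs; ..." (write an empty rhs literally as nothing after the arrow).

aba->a; bab->

  | baaba => baa
  | ababbb => abbb
  | bbb
  | babbb => bb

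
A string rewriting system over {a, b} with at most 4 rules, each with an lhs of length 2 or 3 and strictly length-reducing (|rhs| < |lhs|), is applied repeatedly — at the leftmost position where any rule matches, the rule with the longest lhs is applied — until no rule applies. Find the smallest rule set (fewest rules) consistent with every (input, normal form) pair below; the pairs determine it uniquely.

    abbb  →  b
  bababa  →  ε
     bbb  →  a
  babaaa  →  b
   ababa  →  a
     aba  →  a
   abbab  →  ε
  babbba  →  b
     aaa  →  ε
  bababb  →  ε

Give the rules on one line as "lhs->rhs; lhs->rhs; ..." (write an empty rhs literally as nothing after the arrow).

  | abbb => aa => b
  | bababa => baba => ba => ε
  | bbb => a
  | babaaa => baaa => aa => b

aa->b; ba->; bb->; bbb->a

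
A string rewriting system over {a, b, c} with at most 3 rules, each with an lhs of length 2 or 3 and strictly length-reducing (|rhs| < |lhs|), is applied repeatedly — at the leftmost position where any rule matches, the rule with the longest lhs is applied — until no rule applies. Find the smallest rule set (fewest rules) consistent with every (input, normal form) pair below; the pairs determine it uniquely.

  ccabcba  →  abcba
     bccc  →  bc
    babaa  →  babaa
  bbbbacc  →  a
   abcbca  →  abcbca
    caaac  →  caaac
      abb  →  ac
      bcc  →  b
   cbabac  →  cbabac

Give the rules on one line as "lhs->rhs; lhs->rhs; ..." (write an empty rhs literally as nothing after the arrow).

  | ccabcba => abcba
  | bccc => bc
  | babaa
  | bbbbacc => cbbacc => ccacc => acc => a

bb->c; cc->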